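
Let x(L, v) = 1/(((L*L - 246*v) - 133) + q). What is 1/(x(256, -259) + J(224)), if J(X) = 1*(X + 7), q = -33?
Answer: 129084/29818405 ≈ 0.0043290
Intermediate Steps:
J(X) = 7 + X (J(X) = 1*(7 + X) = 7 + X)
x(L, v) = 1/(-166 + L² - 246*v) (x(L, v) = 1/(((L*L - 246*v) - 133) - 33) = 1/(((L² - 246*v) - 133) - 33) = 1/((-133 + L² - 246*v) - 33) = 1/(-166 + L² - 246*v))
1/(x(256, -259) + J(224)) = 1/(-1/(166 - 1*256² + 246*(-259)) + (7 + 224)) = 1/(-1/(166 - 1*65536 - 63714) + 231) = 1/(-1/(166 - 65536 - 63714) + 231) = 1/(-1/(-129084) + 231) = 1/(-1*(-1/129084) + 231) = 1/(1/129084 + 231) = 1/(29818405/129084) = 129084/29818405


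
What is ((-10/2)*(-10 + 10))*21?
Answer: 0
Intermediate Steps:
((-10/2)*(-10 + 10))*21 = (-10*½*0)*21 = -5*0*21 = 0*21 = 0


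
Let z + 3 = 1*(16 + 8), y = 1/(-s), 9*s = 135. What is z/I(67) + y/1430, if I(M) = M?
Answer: 450383/1437150 ≈ 0.31339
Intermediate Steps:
s = 15 (s = (⅑)*135 = 15)
y = -1/15 (y = 1/(-1*15) = 1/(-15) = -1/15 ≈ -0.066667)
z = 21 (z = -3 + 1*(16 + 8) = -3 + 1*24 = -3 + 24 = 21)
z/I(67) + y/1430 = 21/67 - 1/15/1430 = 21*(1/67) - 1/15*1/1430 = 21/67 - 1/21450 = 450383/1437150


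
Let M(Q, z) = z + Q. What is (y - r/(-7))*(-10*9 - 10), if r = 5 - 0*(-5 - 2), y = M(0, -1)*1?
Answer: 200/7 ≈ 28.571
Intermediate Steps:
M(Q, z) = Q + z
y = -1 (y = (0 - 1)*1 = -1*1 = -1)
r = 5 (r = 5 - 0*(-7) = 5 - 1*0 = 5 + 0 = 5)
(y - r/(-7))*(-10*9 - 10) = (-1 - 5/(-7))*(-10*9 - 10) = (-1 - 5*(-1)/7)*(-90 - 10) = (-1 - 1*(-5/7))*(-100) = (-1 + 5/7)*(-100) = -2/7*(-100) = 200/7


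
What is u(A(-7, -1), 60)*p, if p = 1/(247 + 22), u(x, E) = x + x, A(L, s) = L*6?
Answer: -84/269 ≈ -0.31227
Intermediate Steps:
A(L, s) = 6*L
u(x, E) = 2*x
p = 1/269 ≈ 0.0037175
u(A(-7, -1), 60)*p = (2*(6*(-7)))*(1/269) = (2*(-42))*(1/269) = -84*1/269 = -84/269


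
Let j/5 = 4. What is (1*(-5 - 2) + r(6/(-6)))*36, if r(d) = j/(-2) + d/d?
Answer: -576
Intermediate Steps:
j = 20 (j = 5*4 = 20)
r(d) = -9 (r(d) = 20/(-2) + d/d = 20*(-1/2) + 1 = -10 + 1 = -9)
(1*(-5 - 2) + r(6/(-6)))*36 = (1*(-5 - 2) - 9)*36 = (1*(-7) - 9)*36 = (-7 - 9)*36 = -16*36 = -576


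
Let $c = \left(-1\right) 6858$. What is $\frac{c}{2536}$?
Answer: $- \frac{3429}{1268} \approx -2.7043$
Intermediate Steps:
$c = -6858$
$\frac{c}{2536} = - \frac{6858}{2536} = \left(-6858\right) \frac{1}{2536} = - \frac{3429}{1268}$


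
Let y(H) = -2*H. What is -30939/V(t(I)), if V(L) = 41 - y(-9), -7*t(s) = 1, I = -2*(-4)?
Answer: -30939/23 ≈ -1345.2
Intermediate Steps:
I = 8
t(s) = -⅐ (t(s) = -⅐*1 = -⅐)
V(L) = 23 (V(L) = 41 - (-2)*(-9) = 41 - 1*18 = 41 - 18 = 23)
-30939/V(t(I)) = -30939/23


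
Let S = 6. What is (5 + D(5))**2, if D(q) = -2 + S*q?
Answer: 1089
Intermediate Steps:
D(q) = -2 + 6*q
(5 + D(5))**2 = (5 + (-2 + 6*5))**2 = (5 + (-2 + 30))**2 = (5 + 28)**2 = 33**2 = 1089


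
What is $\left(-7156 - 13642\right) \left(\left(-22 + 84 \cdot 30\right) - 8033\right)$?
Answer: $115116930$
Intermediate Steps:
$\left(-7156 - 13642\right) \left(\left(-22 + 84 \cdot 30\right) - 8033\right) = - 20798 \left(\left(-22 + 2520\right) - 8033\right) = - 20798 \left(2498 - 8033\right) = \left(-20798\right) \left(-5535\right) = 115116930$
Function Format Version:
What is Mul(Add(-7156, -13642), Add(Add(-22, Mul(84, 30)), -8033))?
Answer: 115116930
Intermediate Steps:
Mul(Add(-7156, -13642), Add(Add(-22, Mul(84, 30)), -8033)) = Mul(-20798, Add(Add(-22, 2520), -8033)) = Mul(-20798, Add(2498, -8033)) = Mul(-20798, -5535) = 115116930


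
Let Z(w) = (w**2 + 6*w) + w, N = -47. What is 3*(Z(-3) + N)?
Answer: -177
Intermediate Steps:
Z(w) = w**2 + 7*w
3*(Z(-3) + N) = 3*(-3*(7 - 3) - 47) = 3*(-3*4 - 47) = 3*(-12 - 47) = 3*(-59) = -177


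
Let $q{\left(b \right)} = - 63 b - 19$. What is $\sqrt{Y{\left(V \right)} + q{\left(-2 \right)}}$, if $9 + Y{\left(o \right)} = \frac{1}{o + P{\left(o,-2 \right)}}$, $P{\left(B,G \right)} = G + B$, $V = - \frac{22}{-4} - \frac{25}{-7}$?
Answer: $\frac{\sqrt{1252153}}{113} \approx 9.9026$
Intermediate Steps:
$V = \frac{127}{14}$ ($V = \left(-22\right) \left(- \frac{1}{4}\right) - - \frac{25}{7} = \frac{11}{2} + \frac{25}{7} = \frac{127}{14} \approx 9.0714$)
$P{\left(B,G \right)} = B + G$
$q{\left(b \right)} = -19 - 63 b$
$Y{\left(o \right)} = -9 + \frac{1}{-2 + 2 o}$ ($Y{\left(o \right)} = -9 + \frac{1}{o + \left(o - 2\right)} = -9 + \frac{1}{o + \left(-2 + o\right)} = -9 + \frac{1}{-2 + 2 o}$)
$\sqrt{Y{\left(V \right)} + q{\left(-2 \right)}} = \sqrt{\frac{19 - \frac{1143}{7}}{2 \left(-1 + \frac{127}{14}\right)} - -107} = \sqrt{\frac{19 - \frac{1143}{7}}{2 \cdot \frac{113}{14}} + \left(-19 + 126\right)} = \sqrt{\frac{1}{2} \cdot \frac{14}{113} \left(- \frac{1010}{7}\right) + 107} = \sqrt{- \frac{1010}{113} + 107} = \sqrt{\frac{11081}{113}} = \frac{\sqrt{1252153}}{113}$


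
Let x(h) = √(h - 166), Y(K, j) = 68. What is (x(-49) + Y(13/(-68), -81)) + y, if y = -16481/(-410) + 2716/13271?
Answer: 589828391/5441110 + I*√215 ≈ 108.4 + 14.663*I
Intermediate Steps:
y = 219832911/5441110 (y = -16481*(-1/410) + 2716*(1/13271) = 16481/410 + 2716/13271 = 219832911/5441110 ≈ 40.402)
x(h) = √(-166 + h)
(x(-49) + Y(13/(-68), -81)) + y = (√(-166 - 49) + 68) + 219832911/5441110 = (√(-215) + 68) + 219832911/5441110 = (I*√215 + 68) + 219832911/5441110 = (68 + I*√215) + 219832911/5441110 = 589828391/5441110 + I*√215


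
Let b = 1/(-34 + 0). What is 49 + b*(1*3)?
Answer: 1663/34 ≈ 48.912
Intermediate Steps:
b = -1/34 (b = 1/(-34) = -1/34 ≈ -0.029412)
49 + b*(1*3) = 49 - 3/34 = 1663/34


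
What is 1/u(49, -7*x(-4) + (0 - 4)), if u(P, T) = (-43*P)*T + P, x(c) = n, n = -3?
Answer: -1/35770 ≈ -2.7956e-5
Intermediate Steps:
x(c) = -3
u(P, T) = P - 43*P*T (u(P, T) = -43*P*T + P = P - 43*P*T)
1/u(49, -7*x(-4) + (0 - 4)) = 1/(49*(1 - 43*(-7*(-3) + (0 - 4)))) = 1/(49*(1 - 43*(21 - 4))) = 1/(49*(1 - 43*17)) = 1/(49*(1 - 731)) = 1/(49*(-730)) = 1/(-35770) = -1/35770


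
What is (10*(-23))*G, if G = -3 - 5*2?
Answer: 2990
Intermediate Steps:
G = -13 (G = -3 - 10 = -13)
(10*(-23))*G = (10*(-23))*(-13) = -230*(-13) = 2990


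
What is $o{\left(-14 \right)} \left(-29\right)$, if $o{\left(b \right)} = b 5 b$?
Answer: $-28420$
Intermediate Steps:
$o{\left(b \right)} = 5 b^{2}$ ($o{\left(b \right)} = 5 b b = 5 b^{2}$)
$o{\left(-14 \right)} \left(-29\right) = 5 \left(-14\right)^{2} \left(-29\right) = 5 \cdot 196 \left(-29\right) = 980 \left(-29\right) = -28420$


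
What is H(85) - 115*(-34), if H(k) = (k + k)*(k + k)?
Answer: 32810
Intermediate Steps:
H(k) = 4*k² (H(k) = (2*k)*(2*k) = 4*k²)
H(85) - 115*(-34) = 4*85² - 115*(-34) = 4*7225 + 3910 = 28900 + 3910 = 32810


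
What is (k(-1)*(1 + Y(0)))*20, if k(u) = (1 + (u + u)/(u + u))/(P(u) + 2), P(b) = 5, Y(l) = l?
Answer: 40/7 ≈ 5.7143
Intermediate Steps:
k(u) = 2/7 (k(u) = (1 + (u + u)/(u + u))/(5 + 2) = (1 + (2*u)/((2*u)))/7 = (1 + (2*u)*(1/(2*u)))*(⅐) = (1 + 1)*(⅐) = 2*(⅐) = 2/7)
(k(-1)*(1 + Y(0)))*20 = (2*(1 + 0)/7)*20 = ((2/7)*1)*20 = (2/7)*20 = 40/7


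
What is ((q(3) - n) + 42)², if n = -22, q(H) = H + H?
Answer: 4900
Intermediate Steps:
q(H) = 2*H
((q(3) - n) + 42)² = ((2*3 - 1*(-22)) + 42)² = ((6 + 22) + 42)² = (28 + 42)² = 70² = 4900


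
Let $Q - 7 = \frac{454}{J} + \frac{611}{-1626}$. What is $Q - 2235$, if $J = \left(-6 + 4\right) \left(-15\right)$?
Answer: $- \frac{5997887}{2710} \approx -2213.2$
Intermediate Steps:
$J = 30$ ($J = \left(-2\right) \left(-15\right) = 30$)
$Q = \frac{58963}{2710}$ ($Q = 7 + \left(\frac{454}{30} + \frac{611}{-1626}\right) = 7 + \left(454 \cdot \frac{1}{30} + 611 \left(- \frac{1}{1626}\right)\right) = 7 + \left(\frac{227}{15} - \frac{611}{1626}\right) = 7 + \frac{39993}{2710} = \frac{58963}{2710} \approx 21.758$)
$Q - 2235 = \frac{58963}{2710} - 2235 = - \frac{5997887}{2710}$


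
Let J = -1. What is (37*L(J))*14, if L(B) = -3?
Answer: -1554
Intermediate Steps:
(37*L(J))*14 = (37*(-3))*14 = -111*14 = -1554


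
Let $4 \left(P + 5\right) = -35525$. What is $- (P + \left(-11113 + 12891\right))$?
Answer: $\frac{28433}{4} \approx 7108.3$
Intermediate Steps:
$P = - \frac{35545}{4}$ ($P = -5 + \frac{1}{4} \left(-35525\right) = -5 - \frac{35525}{4} = - \frac{35545}{4} \approx -8886.3$)
$- (P + \left(-11113 + 12891\right)) = - (- \frac{35545}{4} + \left(-11113 + 12891\right)) = - (- \frac{35545}{4} + 1778) = \left(-1\right) \left(- \frac{28433}{4}\right) = \frac{28433}{4}$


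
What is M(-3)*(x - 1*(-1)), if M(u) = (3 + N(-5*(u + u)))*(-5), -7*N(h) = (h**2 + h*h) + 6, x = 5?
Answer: 7650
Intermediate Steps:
N(h) = -6/7 - 2*h**2/7 (N(h) = -((h**2 + h*h) + 6)/7 = -((h**2 + h**2) + 6)/7 = -(2*h**2 + 6)/7 = -(6 + 2*h**2)/7 = -6/7 - 2*h**2/7)
M(u) = -75/7 + 1000*u**2/7 (M(u) = (3 + (-6/7 - 2*25*(u + u)**2/7))*(-5) = (3 + (-6/7 - 2*100*u**2/7))*(-5) = (3 + (-6/7 - 200*u**2/7))*(-5) = (15/7 - 200*u**2/7)*(-5) = -75/7 + 1000*u**2/7)
M(-3)*(x - 1*(-1)) = (-75/7 + (1000/7)*(-3)**2)*(5 - 1*(-1)) = (-75/7 + (1000/7)*9)*(5 + 1) = (-75/7 + 9000/7)*6 = 1275*6 = 7650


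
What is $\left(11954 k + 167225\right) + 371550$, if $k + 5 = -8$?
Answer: $383373$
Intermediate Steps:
$k = -13$ ($k = -5 - 8 = -13$)
$\left(11954 k + 167225\right) + 371550 = \left(11954 \left(-13\right) + 167225\right) + 371550 = \left(-155402 + 167225\right) + 371550 = 11823 + 371550 = 383373$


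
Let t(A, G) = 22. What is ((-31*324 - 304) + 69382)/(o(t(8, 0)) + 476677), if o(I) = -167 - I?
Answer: 29517/238244 ≈ 0.12389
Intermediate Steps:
((-31*324 - 304) + 69382)/(o(t(8, 0)) + 476677) = ((-31*324 - 304) + 69382)/((-167 - 1*22) + 476677) = ((-10044 - 304) + 69382)/((-167 - 22) + 476677) = (-10348 + 69382)/(-189 + 476677) = 59034/476488 = 59034*(1/476488) = 29517/238244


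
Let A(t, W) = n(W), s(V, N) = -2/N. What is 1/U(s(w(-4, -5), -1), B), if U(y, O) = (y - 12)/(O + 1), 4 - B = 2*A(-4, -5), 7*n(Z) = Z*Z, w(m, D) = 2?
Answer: 3/14 ≈ 0.21429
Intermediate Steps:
n(Z) = Z²/7 (n(Z) = (Z*Z)/7 = Z²/7)
A(t, W) = W²/7
B = -22/7 (B = 4 - 2*(⅐)*(-5)² = 4 - 2*(⅐)*25 = 4 - 2*25/7 = 4 - 1*50/7 = 4 - 50/7 = -22/7 ≈ -3.1429)
U(y, O) = (-12 + y)/(1 + O)
1/U(s(w(-4, -5), -1), B) = 1/((-12 - 2/(-1))/(1 - 22/7)) = 1/((-12 - 2*(-1))/(-15/7)) = 1/(-7*(-12 + 2)/15) = 1/(-7/15*(-10)) = 1/(14/3) = 3/14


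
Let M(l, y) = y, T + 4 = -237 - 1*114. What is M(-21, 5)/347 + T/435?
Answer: -24202/30189 ≈ -0.80168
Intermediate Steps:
T = -355 (T = -4 + (-237 - 1*114) = -4 + (-237 - 114) = -4 - 351 = -355)
M(-21, 5)/347 + T/435 = 5/347 - 355/435 = 5*(1/347) - 355*1/435 = 5/347 - 71/87 = -24202/30189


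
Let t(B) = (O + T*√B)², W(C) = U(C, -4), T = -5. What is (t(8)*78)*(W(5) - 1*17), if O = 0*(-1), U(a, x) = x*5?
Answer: -577200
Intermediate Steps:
U(a, x) = 5*x
W(C) = -20 (W(C) = 5*(-4) = -20)
O = 0
t(B) = 25*B (t(B) = (0 - 5*√B)² = (-5*√B)² = 25*B)
(t(8)*78)*(W(5) - 1*17) = ((25*8)*78)*(-20 - 1*17) = (200*78)*(-20 - 17) = 15600*(-37) = -577200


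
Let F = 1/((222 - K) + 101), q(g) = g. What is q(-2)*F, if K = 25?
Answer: -1/149 ≈ -0.0067114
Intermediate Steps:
F = 1/298 (F = 1/((222 - 1*25) + 101) = 1/((222 - 25) + 101) = 1/(197 + 101) = 1/298 ≈ 0.0033557)
q(-2)*F = -2*1/298 = -1/149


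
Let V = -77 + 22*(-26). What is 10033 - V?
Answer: 10682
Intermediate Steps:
V = -649 (V = -77 - 572 = -649)
10033 - V = 10033 - 1*(-649) = 10033 + 649 = 10682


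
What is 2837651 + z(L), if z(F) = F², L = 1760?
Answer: 5935251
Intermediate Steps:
2837651 + z(L) = 2837651 + 1760² = 2837651 + 3097600 = 5935251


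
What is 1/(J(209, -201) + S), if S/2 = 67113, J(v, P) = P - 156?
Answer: 1/133869 ≈ 7.4700e-6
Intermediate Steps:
J(v, P) = -156 + P
S = 134226 (S = 2*67113 = 134226)
1/(J(209, -201) + S) = 1/((-156 - 201) + 134226) = 1/(-357 + 134226) = 1/133869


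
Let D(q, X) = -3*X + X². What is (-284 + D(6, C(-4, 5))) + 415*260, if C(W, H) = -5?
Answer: 107656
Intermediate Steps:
D(q, X) = X² - 3*X
(-284 + D(6, C(-4, 5))) + 415*260 = (-284 - 5*(-3 - 5)) + 415*260 = (-284 - 5*(-8)) + 107900 = (-284 + 40) + 107900 = -244 + 107900 = 107656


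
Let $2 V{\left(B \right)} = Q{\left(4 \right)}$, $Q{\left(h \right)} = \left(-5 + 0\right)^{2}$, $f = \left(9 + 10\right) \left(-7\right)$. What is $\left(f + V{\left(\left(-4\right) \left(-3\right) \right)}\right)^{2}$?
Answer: $\frac{58081}{4} \approx 14520.0$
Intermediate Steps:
$f = -133$ ($f = 19 \left(-7\right) = -133$)
$Q{\left(h \right)} = 25$ ($Q{\left(h \right)} = \left(-5\right)^{2} = 25$)
$V{\left(B \right)} = \frac{25}{2}$ ($V{\left(B \right)} = \frac{1}{2} \cdot 25 = \frac{25}{2}$)
$\left(f + V{\left(\left(-4\right) \left(-3\right) \right)}\right)^{2} = \left(-133 + \frac{25}{2}\right)^{2} = \left(- \frac{241}{2}\right)^{2} = \frac{58081}{4}$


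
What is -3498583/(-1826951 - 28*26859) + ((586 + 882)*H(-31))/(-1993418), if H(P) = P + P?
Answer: 514919204553/367216500161 ≈ 1.4022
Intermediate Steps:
H(P) = 2*P
-3498583/(-1826951 - 28*26859) + ((586 + 882)*H(-31))/(-1993418) = -3498583/(-1826951 - 28*26859) + ((586 + 882)*(2*(-31)))/(-1993418) = -3498583/(-1826951 - 752052) + (1468*(-62))*(-1/1993418) = -3498583/(-2579003) - 91016*(-1/1993418) = -3498583*(-1/2579003) + 45508/996709 = 3498583/2579003 + 45508/996709 = 514919204553/367216500161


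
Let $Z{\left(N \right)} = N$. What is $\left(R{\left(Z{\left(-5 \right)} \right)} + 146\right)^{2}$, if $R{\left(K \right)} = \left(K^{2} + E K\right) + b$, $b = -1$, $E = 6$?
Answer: $19600$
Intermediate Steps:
$R{\left(K \right)} = -1 + K^{2} + 6 K$ ($R{\left(K \right)} = \left(K^{2} + 6 K\right) - 1 = -1 + K^{2} + 6 K$)
$\left(R{\left(Z{\left(-5 \right)} \right)} + 146\right)^{2} = \left(\left(-1 + \left(-5\right)^{2} + 6 \left(-5\right)\right) + 146\right)^{2} = \left(\left(-1 + 25 - 30\right) + 146\right)^{2} = \left(-6 + 146\right)^{2} = 140^{2} = 19600$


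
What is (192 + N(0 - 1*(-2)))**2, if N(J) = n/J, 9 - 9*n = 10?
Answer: 11937025/324 ≈ 36843.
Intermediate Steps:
n = -1/9 (n = 1 - 1/9*10 = 1 - 10/9 = -1/9 ≈ -0.11111)
N(J) = -1/(9*J)
(192 + N(0 - 1*(-2)))**2 = (192 - 1/(9*(0 - 1*(-2))))**2 = (192 - 1/(9*(0 + 2)))**2 = (192 - 1/9/2)**2 = (192 - 1/9*1/2)**2 = (192 - 1/18)**2 = (3455/18)**2 = 11937025/324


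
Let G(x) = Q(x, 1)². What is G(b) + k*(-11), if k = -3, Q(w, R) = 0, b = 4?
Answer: 33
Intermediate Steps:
G(x) = 0 (G(x) = 0² = 0)
G(b) + k*(-11) = 0 - 3*(-11) = 0 + 33 = 33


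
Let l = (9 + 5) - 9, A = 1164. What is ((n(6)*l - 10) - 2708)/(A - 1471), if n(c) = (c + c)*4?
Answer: 2478/307 ≈ 8.0717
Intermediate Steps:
l = 5 (l = 14 - 9 = 5)
n(c) = 8*c (n(c) = (2*c)*4 = 8*c)
((n(6)*l - 10) - 2708)/(A - 1471) = (((8*6)*5 - 10) - 2708)/(1164 - 1471) = ((48*5 - 10) - 2708)/(-307) = ((240 - 10) - 2708)*(-1/307) = (230 - 2708)*(-1/307) = -2478*(-1/307) = 2478/307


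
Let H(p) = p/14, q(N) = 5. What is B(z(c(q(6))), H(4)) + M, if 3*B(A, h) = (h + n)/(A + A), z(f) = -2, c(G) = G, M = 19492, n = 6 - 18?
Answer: 818705/42 ≈ 19493.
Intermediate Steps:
n = -12
H(p) = p/14 (H(p) = p*(1/14) = p/14)
B(A, h) = (-12 + h)/(6*A) (B(A, h) = ((h - 12)/(A + A))/3 = ((-12 + h)/((2*A)))/3 = ((-12 + h)*(1/(2*A)))/3 = ((-12 + h)/(2*A))/3 = (-12 + h)/(6*A))
B(z(c(q(6))), H(4)) + M = (1/6)*(-12 + (1/14)*4)/(-2) + 19492 = (1/6)*(-1/2)*(-12 + 2/7) + 19492 = (1/6)*(-1/2)*(-82/7) + 19492 = 41/42 + 19492 = 818705/42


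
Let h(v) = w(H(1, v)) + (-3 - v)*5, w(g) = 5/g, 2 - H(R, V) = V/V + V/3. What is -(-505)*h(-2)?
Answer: -1010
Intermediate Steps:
H(R, V) = 1 - V/3 (H(R, V) = 2 - (V/V + V/3) = 2 - (1 + V*(⅓)) = 2 - (1 + V/3) = 2 + (-1 - V/3) = 1 - V/3)
h(v) = -15 - 5*v + 5/(1 - v/3) (h(v) = 5/(1 - v/3) + (-3 - v)*5 = 5/(1 - v/3) + (-15 - 5*v) = -15 - 5*v + 5/(1 - v/3))
-(-505)*h(-2) = -(-505)*5*(6 - 1*(-2)²)/(-3 - 2) = -(-505)*5*(6 - 1*4)/(-5) = -(-505)*5*(-⅕)*(6 - 4) = -(-505)*5*(-⅕)*2 = -(-505)*(-2) = -1*1010 = -1010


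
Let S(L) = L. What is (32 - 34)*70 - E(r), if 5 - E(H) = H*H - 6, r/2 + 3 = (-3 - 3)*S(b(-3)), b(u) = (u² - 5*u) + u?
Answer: 66413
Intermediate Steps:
b(u) = u² - 4*u
r = -258 (r = -6 + 2*((-3 - 3)*(-3*(-4 - 3))) = -6 + 2*(-(-18)*(-7)) = -6 + 2*(-6*21) = -6 + 2*(-126) = -6 - 252 = -258)
E(H) = 11 - H² (E(H) = 5 - (H*H - 6) = 5 - (H² - 6) = 5 - (-6 + H²) = 5 + (6 - H²) = 11 - H²)
(32 - 34)*70 - E(r) = (32 - 34)*70 - (11 - 1*(-258)²) = -2*70 - (11 - 1*66564) = -140 - (11 - 66564) = -140 - 1*(-66553) = -140 + 66553 = 66413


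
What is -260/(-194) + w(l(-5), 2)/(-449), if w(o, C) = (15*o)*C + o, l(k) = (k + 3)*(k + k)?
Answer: -1770/43553 ≈ -0.040640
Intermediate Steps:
l(k) = 2*k*(3 + k) (l(k) = (3 + k)*(2*k) = 2*k*(3 + k))
w(o, C) = o + 15*C*o (w(o, C) = 15*C*o + o = o + 15*C*o)
-260/(-194) + w(l(-5), 2)/(-449) = -260/(-194) + ((2*(-5)*(3 - 5))*(1 + 15*2))/(-449) = -260*(-1/194) + ((2*(-5)*(-2))*(1 + 30))*(-1/449) = 130/97 + (20*31)*(-1/449) = 130/97 + 620*(-1/449) = 130/97 - 620/449 = -1770/43553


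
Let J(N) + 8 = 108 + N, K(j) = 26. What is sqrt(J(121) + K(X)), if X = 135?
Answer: sqrt(247) ≈ 15.716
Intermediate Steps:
J(N) = 100 + N (J(N) = -8 + (108 + N) = 100 + N)
sqrt(J(121) + K(X)) = sqrt((100 + 121) + 26) = sqrt(221 + 26) = sqrt(247)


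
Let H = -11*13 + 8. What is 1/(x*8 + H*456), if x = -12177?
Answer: -1/158976 ≈ -6.2903e-6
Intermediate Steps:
H = -135 (H = -143 + 8 = -135)
1/(x*8 + H*456) = 1/(-12177*8 - 135*456) = 1/(-97416 - 61560) = 1/(-158976) = -1/158976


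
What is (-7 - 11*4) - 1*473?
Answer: -524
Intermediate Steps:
(-7 - 11*4) - 1*473 = (-7 - 44) - 473 = -51 - 473 = -524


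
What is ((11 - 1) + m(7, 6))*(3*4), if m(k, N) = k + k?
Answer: 288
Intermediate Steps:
m(k, N) = 2*k
((11 - 1) + m(7, 6))*(3*4) = ((11 - 1) + 2*7)*(3*4) = (10 + 14)*12 = 24*12 = 288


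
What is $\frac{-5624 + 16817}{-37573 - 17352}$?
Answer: $- \frac{861}{4225} \approx -0.20379$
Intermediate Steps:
$\frac{-5624 + 16817}{-37573 - 17352} = \frac{11193}{-54925} = 11193 \left(- \frac{1}{54925}\right) = - \frac{861}{4225}$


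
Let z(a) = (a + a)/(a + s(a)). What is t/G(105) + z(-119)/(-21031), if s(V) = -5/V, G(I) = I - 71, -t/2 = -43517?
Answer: 6477828018369/2530576106 ≈ 2559.8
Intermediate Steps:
t = 87034 (t = -2*(-43517) = 87034)
G(I) = -71 + I
z(a) = 2*a/(a - 5/a) (z(a) = (a + a)/(a - 5/a) = (2*a)/(a - 5/a) = 2*a/(a - 5/a))
t/G(105) + z(-119)/(-21031) = 87034/(-71 + 105) + (2*(-119)²/(-5 + (-119)²))/(-21031) = 87034/34 + (2*14161/(-5 + 14161))*(-1/21031) = 87034*(1/34) + (2*14161/14156)*(-1/21031) = 43517/17 + (2*14161*(1/14156))*(-1/21031) = 43517/17 + (14161/7078)*(-1/21031) = 43517/17 - 14161/148857418 = 6477828018369/2530576106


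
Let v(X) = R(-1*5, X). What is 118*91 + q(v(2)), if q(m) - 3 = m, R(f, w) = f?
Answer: 10736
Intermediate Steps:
v(X) = -5 (v(X) = -1*5 = -5)
q(m) = 3 + m
118*91 + q(v(2)) = 118*91 + (3 - 5) = 10738 - 2 = 10736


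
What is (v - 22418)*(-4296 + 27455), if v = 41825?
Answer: 449446713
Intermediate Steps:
(v - 22418)*(-4296 + 27455) = (41825 - 22418)*(-4296 + 27455) = 19407*23159 = 449446713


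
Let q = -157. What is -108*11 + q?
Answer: -1345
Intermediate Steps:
-108*11 + q = -108*11 - 157 = -1188 - 157 = -1345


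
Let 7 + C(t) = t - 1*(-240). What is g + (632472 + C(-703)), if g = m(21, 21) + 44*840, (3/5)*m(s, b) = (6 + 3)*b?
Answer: 669277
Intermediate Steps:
m(s, b) = 15*b (m(s, b) = 5*((6 + 3)*b)/3 = 5*(9*b)/3 = 15*b)
g = 37275 (g = 15*21 + 44*840 = 315 + 36960 = 37275)
C(t) = 233 + t (C(t) = -7 + (t - 1*(-240)) = -7 + (t + 240) = -7 + (240 + t) = 233 + t)
g + (632472 + C(-703)) = 37275 + (632472 + (233 - 703)) = 37275 + (632472 - 470) = 37275 + 632002 = 669277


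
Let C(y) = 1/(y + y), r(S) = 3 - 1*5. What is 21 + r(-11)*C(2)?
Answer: 41/2 ≈ 20.500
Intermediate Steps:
r(S) = -2 (r(S) = 3 - 5 = -2)
C(y) = 1/(2*y)
21 + r(-11)*C(2) = 21 - 1/2 = 41/2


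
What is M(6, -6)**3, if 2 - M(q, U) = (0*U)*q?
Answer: 8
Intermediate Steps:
M(q, U) = 2 (M(q, U) = 2 - 0*U*q = 2 - 0*q = 2 - 1*0 = 2 + 0 = 2)
M(6, -6)**3 = 2**3 = 8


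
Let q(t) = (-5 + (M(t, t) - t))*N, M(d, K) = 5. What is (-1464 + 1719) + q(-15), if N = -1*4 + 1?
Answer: 210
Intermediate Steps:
N = -3 (N = -4 + 1 = -3)
q(t) = 3*t (q(t) = (-5 + (5 - t))*(-3) = -t*(-3) = 3*t)
(-1464 + 1719) + q(-15) = (-1464 + 1719) + 3*(-15) = 255 - 45 = 210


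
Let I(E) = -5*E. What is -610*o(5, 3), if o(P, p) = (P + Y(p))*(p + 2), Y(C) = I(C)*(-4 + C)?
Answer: -61000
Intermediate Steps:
Y(C) = -5*C*(-4 + C) (Y(C) = (-5*C)*(-4 + C) = -5*C*(-4 + C))
o(P, p) = (2 + p)*(P + 5*p*(4 - p)) (o(P, p) = (P + 5*p*(4 - p))*(p + 2) = (P + 5*p*(4 - p))*(2 + p) = (2 + p)*(P + 5*p*(4 - p)))
-610*o(5, 3) = -610*(-5*3**3 + 2*5 + 10*3**2 + 40*3 + 5*3) = -610*(-5*27 + 10 + 10*9 + 120 + 15) = -610*(-135 + 10 + 90 + 120 + 15) = -610*100 = -61000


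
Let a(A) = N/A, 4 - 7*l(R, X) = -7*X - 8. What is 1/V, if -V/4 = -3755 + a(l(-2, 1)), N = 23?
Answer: 19/284736 ≈ 6.6728e-5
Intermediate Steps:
l(R, X) = 12/7 + X (l(R, X) = 4/7 - (-7*X - 8)/7 = 4/7 - (-8 - 7*X)/7 = 4/7 + (8/7 + X) = 12/7 + X)
a(A) = 23/A
V = 284736/19 (V = -4*(-3755 + 23/(12/7 + 1)) = -4*(-3755 + 23/(19/7)) = -4*(-3755 + 23*(7/19)) = -4*(-3755 + 161/19) = -4*(-71184/19) = 284736/19 ≈ 14986.)
1/V = 1/(284736/19) = 19/284736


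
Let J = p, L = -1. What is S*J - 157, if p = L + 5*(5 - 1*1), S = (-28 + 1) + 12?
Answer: -442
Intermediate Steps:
S = -15 (S = -27 + 12 = -15)
p = 19 (p = -1 + 5*(5 - 1*1) = -1 + 5*(5 - 1) = -1 + 5*4 = -1 + 20 = 19)
J = 19
S*J - 157 = -15*19 - 157 = -285 - 157 = -442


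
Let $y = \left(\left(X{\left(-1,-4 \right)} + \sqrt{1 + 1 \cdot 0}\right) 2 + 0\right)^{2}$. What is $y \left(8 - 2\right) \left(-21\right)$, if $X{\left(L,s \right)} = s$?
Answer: $-4536$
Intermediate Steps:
$y = 36$ ($y = \left(\left(-4 + \sqrt{1 + 1 \cdot 0}\right) 2 + 0\right)^{2} = \left(\left(-4 + \sqrt{1 + 0}\right) 2 + 0\right)^{2} = \left(\left(-4 + \sqrt{1}\right) 2 + 0\right)^{2} = \left(\left(-4 + 1\right) 2 + 0\right)^{2} = \left(\left(-3\right) 2 + 0\right)^{2} = \left(-6 + 0\right)^{2} = \left(-6\right)^{2} = 36$)
$y \left(8 - 2\right) \left(-21\right) = 36 \left(8 - 2\right) \left(-21\right) = 36 \cdot 6 \left(-21\right) = 216 \left(-21\right) = -4536$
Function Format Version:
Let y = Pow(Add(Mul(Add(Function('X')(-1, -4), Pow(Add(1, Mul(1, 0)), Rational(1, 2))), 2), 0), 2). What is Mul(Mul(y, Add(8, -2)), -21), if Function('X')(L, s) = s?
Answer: -4536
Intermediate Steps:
y = 36 (y = Pow(Add(Mul(Add(-4, Pow(Add(1, Mul(1, 0)), Rational(1, 2))), 2), 0), 2) = Pow(Add(Mul(Add(-4, Pow(Add(1, 0), Rational(1, 2))), 2), 0), 2) = Pow(Add(Mul(Add(-4, Pow(1, Rational(1, 2))), 2), 0), 2) = Pow(Add(Mul(Add(-4, 1), 2), 0), 2) = Pow(Add(Mul(-3, 2), 0), 2) = Pow(Add(-6, 0), 2) = Pow(-6, 2) = 36)
Mul(Mul(y, Add(8, -2)), -21) = Mul(Mul(36, Add(8, -2)), -21) = Mul(Mul(36, 6), -21) = Mul(216, -21) = -4536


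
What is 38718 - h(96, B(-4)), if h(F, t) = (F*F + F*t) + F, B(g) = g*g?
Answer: 27870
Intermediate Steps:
B(g) = g²
h(F, t) = F + F² + F*t (h(F, t) = (F² + F*t) + F = F + F² + F*t)
38718 - h(96, B(-4)) = 38718 - 96*(1 + 96 + (-4)²) = 38718 - 96*(1 + 96 + 16) = 38718 - 96*113 = 38718 - 1*10848 = 38718 - 10848 = 27870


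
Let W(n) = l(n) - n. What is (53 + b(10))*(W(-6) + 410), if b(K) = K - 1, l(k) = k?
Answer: 25420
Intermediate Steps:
b(K) = -1 + K
W(n) = 0 (W(n) = n - n = 0)
(53 + b(10))*(W(-6) + 410) = (53 + (-1 + 10))*(0 + 410) = (53 + 9)*410 = 62*410 = 25420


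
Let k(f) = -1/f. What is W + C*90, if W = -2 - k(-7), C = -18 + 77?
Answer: 37155/7 ≈ 5307.9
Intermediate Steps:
C = 59
W = -15/7 (W = -2 - (-1)/(-7) = -2 - (-1)*(-1)/7 = -2 - 1*⅐ = -2 - ⅐ = -15/7 ≈ -2.1429)
W + C*90 = -15/7 + 59*90 = -15/7 + 5310 = 37155/7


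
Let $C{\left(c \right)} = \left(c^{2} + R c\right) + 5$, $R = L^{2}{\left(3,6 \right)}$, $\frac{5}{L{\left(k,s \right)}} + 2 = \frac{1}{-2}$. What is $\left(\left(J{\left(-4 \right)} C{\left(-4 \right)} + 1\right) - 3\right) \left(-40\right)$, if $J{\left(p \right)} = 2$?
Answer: $-320$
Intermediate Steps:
$L{\left(k,s \right)} = -2$ ($L{\left(k,s \right)} = \frac{5}{-2 + \frac{1}{-2}} = \frac{5}{-2 - \frac{1}{2}} = \frac{5}{- \frac{5}{2}} = 5 \left(- \frac{2}{5}\right) = -2$)
$R = 4$ ($R = \left(-2\right)^{2} = 4$)
$C{\left(c \right)} = 5 + c^{2} + 4 c$ ($C{\left(c \right)} = \left(c^{2} + 4 c\right) + 5 = 5 + c^{2} + 4 c$)
$\left(\left(J{\left(-4 \right)} C{\left(-4 \right)} + 1\right) - 3\right) \left(-40\right) = \left(\left(2 \left(5 + \left(-4\right)^{2} + 4 \left(-4\right)\right) + 1\right) - 3\right) \left(-40\right) = \left(\left(2 \left(5 + 16 - 16\right) + 1\right) + \left(-18 + 15\right)\right) \left(-40\right) = \left(\left(2 \cdot 5 + 1\right) - 3\right) \left(-40\right) = \left(\left(10 + 1\right) - 3\right) \left(-40\right) = \left(11 - 3\right) \left(-40\right) = 8 \left(-40\right) = -320$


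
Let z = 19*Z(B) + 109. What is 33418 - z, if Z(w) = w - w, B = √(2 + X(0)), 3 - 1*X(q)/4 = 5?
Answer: 33309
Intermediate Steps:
X(q) = -8 (X(q) = 12 - 4*5 = 12 - 20 = -8)
B = I*√6 (B = √(2 - 8) = √(-6) = I*√6 ≈ 2.4495*I)
Z(w) = 0
z = 109 (z = 19*0 + 109 = 0 + 109 = 109)
33418 - z = 33418 - 1*109 = 33418 - 109 = 33309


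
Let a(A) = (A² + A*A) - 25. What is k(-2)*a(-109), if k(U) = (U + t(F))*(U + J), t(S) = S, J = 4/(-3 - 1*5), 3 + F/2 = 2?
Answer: 237370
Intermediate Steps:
F = -2 (F = -6 + 2*2 = -6 + 4 = -2)
a(A) = -25 + 2*A² (a(A) = (A² + A²) - 25 = 2*A² - 25 = -25 + 2*A²)
J = -½ (J = 4/(-3 - 5) = 4/(-8) = 4*(-⅛) = -½ ≈ -0.50000)
k(U) = (-2 + U)*(-½ + U) (k(U) = (U - 2)*(U - ½) = (-2 + U)*(-½ + U))
k(-2)*a(-109) = (1 + (-2)² - 5/2*(-2))*(-25 + 2*(-109)²) = (1 + 4 + 5)*(-25 + 2*11881) = 10*(-25 + 23762) = 10*23737 = 237370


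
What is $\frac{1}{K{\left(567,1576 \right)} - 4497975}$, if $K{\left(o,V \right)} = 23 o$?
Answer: $- \frac{1}{4484934} \approx -2.2297 \cdot 10^{-7}$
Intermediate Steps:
$\frac{1}{K{\left(567,1576 \right)} - 4497975} = \frac{1}{23 \cdot 567 - 4497975} = \frac{1}{13041 - 4497975} = \frac{1}{-4484934} = - \frac{1}{4484934}$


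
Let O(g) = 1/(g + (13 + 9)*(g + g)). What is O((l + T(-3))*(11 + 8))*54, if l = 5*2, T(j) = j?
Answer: 6/665 ≈ 0.0090226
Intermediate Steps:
l = 10
O(g) = 1/(45*g) (O(g) = 1/(g + 22*(2*g)) = 1/(g + 44*g) = 1/(45*g))
O((l + T(-3))*(11 + 8))*54 = (1/(45*(((10 - 3)*(11 + 8)))))*54 = (1/(45*((7*19))))*54 = ((1/45)/133)*54 = ((1/45)*(1/133))*54 = (1/5985)*54 = 6/665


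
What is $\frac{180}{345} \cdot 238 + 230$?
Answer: $\frac{8146}{23} \approx 354.17$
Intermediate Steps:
$\frac{180}{345} \cdot 238 + 230 = 180 \cdot \frac{1}{345} \cdot 238 + 230 = \frac{12}{23} \cdot 238 + 230 = \frac{2856}{23} + 230 = \frac{8146}{23}$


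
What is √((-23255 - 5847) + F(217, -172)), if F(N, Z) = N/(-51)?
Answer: I*√75705369/51 ≈ 170.61*I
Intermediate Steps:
F(N, Z) = -N/51 (F(N, Z) = N*(-1/51) = -N/51)
√((-23255 - 5847) + F(217, -172)) = √((-23255 - 5847) - 1/51*217) = √(-29102 - 217/51) = √(-1484419/51) = I*√75705369/51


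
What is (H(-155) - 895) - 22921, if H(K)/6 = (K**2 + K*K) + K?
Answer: 263554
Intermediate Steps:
H(K) = 6*K + 12*K**2 (H(K) = 6*((K**2 + K*K) + K) = 6*((K**2 + K**2) + K) = 6*(2*K**2 + K) = 6*(K + 2*K**2) = 6*K + 12*K**2)
(H(-155) - 895) - 22921 = (6*(-155)*(1 + 2*(-155)) - 895) - 22921 = (6*(-155)*(1 - 310) - 895) - 22921 = (6*(-155)*(-309) - 895) - 22921 = (287370 - 895) - 22921 = 286475 - 22921 = 263554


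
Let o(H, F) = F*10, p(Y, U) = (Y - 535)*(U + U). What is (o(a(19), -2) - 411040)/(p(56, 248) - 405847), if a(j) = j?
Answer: 137020/214477 ≈ 0.63886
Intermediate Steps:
p(Y, U) = 2*U*(-535 + Y) (p(Y, U) = (-535 + Y)*(2*U) = 2*U*(-535 + Y))
o(H, F) = 10*F
(o(a(19), -2) - 411040)/(p(56, 248) - 405847) = (10*(-2) - 411040)/(2*248*(-535 + 56) - 405847) = (-20 - 411040)/(2*248*(-479) - 405847) = -411060/(-237584 - 405847) = -411060/(-643431) = -411060*(-1/643431) = 137020/214477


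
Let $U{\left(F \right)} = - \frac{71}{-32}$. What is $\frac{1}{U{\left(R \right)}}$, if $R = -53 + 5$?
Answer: $\frac{32}{71} \approx 0.4507$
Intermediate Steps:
$R = -48$
$U{\left(F \right)} = \frac{71}{32}$ ($U{\left(F \right)} = \left(-71\right) \left(- \frac{1}{32}\right) = \frac{71}{32}$)
$\frac{1}{U{\left(R \right)}} = \frac{1}{\frac{71}{32}} = \frac{32}{71}$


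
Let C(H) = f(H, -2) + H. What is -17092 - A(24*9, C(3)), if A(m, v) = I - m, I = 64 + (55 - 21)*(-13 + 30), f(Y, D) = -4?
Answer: -17518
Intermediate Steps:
I = 642 (I = 64 + 34*17 = 64 + 578 = 642)
C(H) = -4 + H
A(m, v) = 642 - m
-17092 - A(24*9, C(3)) = -17092 - (642 - 24*9) = -17092 - (642 - 1*216) = -17092 - (642 - 216) = -17092 - 1*426 = -17092 - 426 = -17518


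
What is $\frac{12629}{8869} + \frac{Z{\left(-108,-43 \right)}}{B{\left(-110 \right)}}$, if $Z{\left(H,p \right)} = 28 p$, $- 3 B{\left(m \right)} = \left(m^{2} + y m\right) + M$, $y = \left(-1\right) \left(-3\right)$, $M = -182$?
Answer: $\frac{44594920}{25693493} \approx 1.7357$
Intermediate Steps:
$y = 3$
$B{\left(m \right)} = \frac{182}{3} - m - \frac{m^{2}}{3}$ ($B{\left(m \right)} = - \frac{\left(m^{2} + 3 m\right) - 182}{3} = - \frac{-182 + m^{2} + 3 m}{3} = \frac{182}{3} - m - \frac{m^{2}}{3}$)
$\frac{12629}{8869} + \frac{Z{\left(-108,-43 \right)}}{B{\left(-110 \right)}} = \frac{12629}{8869} + \frac{28 \left(-43\right)}{\frac{182}{3} - -110 - \frac{\left(-110\right)^{2}}{3}} = 12629 \cdot \frac{1}{8869} - \frac{1204}{\frac{182}{3} + 110 - \frac{12100}{3}} = \frac{12629}{8869} - \frac{1204}{\frac{182}{3} + 110 - \frac{12100}{3}} = \frac{12629}{8869} - \frac{1204}{- \frac{11588}{3}} = \frac{12629}{8869} - - \frac{903}{2897} = \frac{12629}{8869} + \frac{903}{2897} = \frac{44594920}{25693493}$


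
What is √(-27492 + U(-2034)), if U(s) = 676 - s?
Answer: I*√24782 ≈ 157.42*I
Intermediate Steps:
√(-27492 + U(-2034)) = √(-27492 + (676 - 1*(-2034))) = √(-27492 + (676 + 2034)) = √(-27492 + 2710) = √(-24782) = I*√24782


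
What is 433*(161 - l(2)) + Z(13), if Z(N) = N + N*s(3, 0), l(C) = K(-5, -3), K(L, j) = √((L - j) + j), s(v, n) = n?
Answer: 69726 - 433*I*√5 ≈ 69726.0 - 968.22*I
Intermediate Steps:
K(L, j) = √L
l(C) = I*√5 (l(C) = √(-5) = I*√5)
Z(N) = N (Z(N) = N + N*0 = N + 0 = N)
433*(161 - l(2)) + Z(13) = 433*(161 - I*√5) + 13 = (69713 - 433*I*√5) + 13 = 69726 - 433*I*√5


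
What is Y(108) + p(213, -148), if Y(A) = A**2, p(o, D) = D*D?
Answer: 33568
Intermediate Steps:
p(o, D) = D**2
Y(108) + p(213, -148) = 108**2 + (-148)**2 = 11664 + 21904 = 33568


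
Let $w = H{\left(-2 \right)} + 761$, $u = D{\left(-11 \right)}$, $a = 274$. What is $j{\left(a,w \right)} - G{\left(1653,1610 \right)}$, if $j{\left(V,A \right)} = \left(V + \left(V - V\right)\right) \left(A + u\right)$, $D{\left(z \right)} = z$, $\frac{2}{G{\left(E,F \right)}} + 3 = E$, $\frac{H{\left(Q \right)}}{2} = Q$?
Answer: $\frac{168633299}{825} \approx 2.044 \cdot 10^{5}$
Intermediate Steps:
$H{\left(Q \right)} = 2 Q$
$G{\left(E,F \right)} = \frac{2}{-3 + E}$
$u = -11$
$w = 757$ ($w = 2 \left(-2\right) + 761 = -4 + 761 = 757$)
$j{\left(V,A \right)} = V \left(-11 + A\right)$ ($j{\left(V,A \right)} = \left(V + \left(V - V\right)\right) \left(A - 11\right) = \left(V + 0\right) \left(-11 + A\right) = V \left(-11 + A\right)$)
$j{\left(a,w \right)} - G{\left(1653,1610 \right)} = 274 \left(-11 + 757\right) - \frac{2}{-3 + 1653} = 274 \cdot 746 - \frac{2}{1650} = 204404 - 2 \cdot \frac{1}{1650} = 204404 - \frac{1}{825} = \frac{168633299}{825}$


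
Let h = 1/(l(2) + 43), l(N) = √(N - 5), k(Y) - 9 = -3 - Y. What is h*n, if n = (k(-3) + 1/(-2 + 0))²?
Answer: 12427/7408 - 289*I*√3/7408 ≈ 1.6775 - 0.067571*I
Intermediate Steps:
k(Y) = 6 - Y (k(Y) = 9 + (-3 - Y) = 6 - Y)
l(N) = √(-5 + N)
n = 289/4 (n = ((6 - 1*(-3)) + 1/(-2 + 0))² = ((6 + 3) + 1/(-2))² = (9 - ½)² = (17/2)² = 289/4 ≈ 72.250)
h = 1/(43 + I*√3) (h = 1/(√(-5 + 2) + 43) = 1/(√(-3) + 43) = 1/(I*√3 + 43) = 1/(43 + I*√3) ≈ 0.023218 - 0.00093523*I)
h*n = (43/1852 - I*√3/1852)*(289/4) = 12427/7408 - 289*I*√3/7408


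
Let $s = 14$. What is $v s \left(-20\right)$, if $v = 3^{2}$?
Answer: $-2520$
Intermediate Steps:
$v = 9$
$v s \left(-20\right) = 9 \cdot 14 \left(-20\right) = 126 \left(-20\right) = -2520$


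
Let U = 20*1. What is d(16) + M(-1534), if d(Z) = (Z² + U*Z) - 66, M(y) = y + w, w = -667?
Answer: -1691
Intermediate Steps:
U = 20
M(y) = -667 + y (M(y) = y - 667 = -667 + y)
d(Z) = -66 + Z² + 20*Z (d(Z) = (Z² + 20*Z) - 66 = -66 + Z² + 20*Z)
d(16) + M(-1534) = (-66 + 16² + 20*16) + (-667 - 1534) = (-66 + 256 + 320) - 2201 = 510 - 2201 = -1691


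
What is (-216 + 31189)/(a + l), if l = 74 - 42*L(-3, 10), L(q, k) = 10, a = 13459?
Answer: 659/279 ≈ 2.3620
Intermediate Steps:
l = -346 (l = 74 - 42*10 = 74 - 420 = -346)
(-216 + 31189)/(a + l) = (-216 + 31189)/(13459 - 346) = 30973/13113 = 30973*(1/13113) = 659/279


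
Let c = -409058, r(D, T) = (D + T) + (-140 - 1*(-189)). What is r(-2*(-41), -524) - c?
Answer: 408665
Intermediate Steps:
r(D, T) = 49 + D + T (r(D, T) = (D + T) + (-140 + 189) = (D + T) + 49 = 49 + D + T)
r(-2*(-41), -524) - c = (49 - 2*(-41) - 524) - 1*(-409058) = (49 + 82 - 524) + 409058 = -393 + 409058 = 408665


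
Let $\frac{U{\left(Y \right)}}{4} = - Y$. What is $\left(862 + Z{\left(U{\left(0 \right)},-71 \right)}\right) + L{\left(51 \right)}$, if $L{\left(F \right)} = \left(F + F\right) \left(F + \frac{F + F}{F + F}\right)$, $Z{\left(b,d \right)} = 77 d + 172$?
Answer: $871$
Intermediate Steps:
$U{\left(Y \right)} = - 4 Y$ ($U{\left(Y \right)} = 4 \left(- Y\right) = - 4 Y$)
$Z{\left(b,d \right)} = 172 + 77 d$
$L{\left(F \right)} = 2 F \left(1 + F\right)$ ($L{\left(F \right)} = 2 F \left(F + \frac{2 F}{2 F}\right) = 2 F \left(F + 2 F \frac{1}{2 F}\right) = 2 F \left(F + 1\right) = 2 F \left(1 + F\right)$)
$\left(862 + Z{\left(U{\left(0 \right)},-71 \right)}\right) + L{\left(51 \right)} = \left(862 + \left(172 + 77 \left(-71\right)\right)\right) + 2 \cdot 51 \left(1 + 51\right) = \left(862 + \left(172 - 5467\right)\right) + 2 \cdot 51 \cdot 52 = \left(862 - 5295\right) + 5304 = -4433 + 5304 = 871$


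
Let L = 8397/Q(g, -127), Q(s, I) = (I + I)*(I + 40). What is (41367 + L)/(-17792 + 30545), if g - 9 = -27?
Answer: 101570707/31312866 ≈ 3.2437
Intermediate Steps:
g = -18 (g = 9 - 27 = -18)
Q(s, I) = 2*I*(40 + I) (Q(s, I) = (2*I)*(40 + I) = 2*I*(40 + I))
L = 2799/7366 (L = 8397/((2*(-127)*(40 - 127))) = 8397/((2*(-127)*(-87))) = 8397/22098 = 8397*(1/22098) = 2799/7366 ≈ 0.37999)
(41367 + L)/(-17792 + 30545) = (41367 + 2799/7366)/(-17792 + 30545) = (304712121/7366)/12753 = (304712121/7366)*(1/12753) = 101570707/31312866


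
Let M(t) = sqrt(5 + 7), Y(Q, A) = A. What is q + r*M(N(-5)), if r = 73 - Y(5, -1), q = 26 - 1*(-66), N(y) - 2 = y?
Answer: 92 + 148*sqrt(3) ≈ 348.34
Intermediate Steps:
N(y) = 2 + y
M(t) = 2*sqrt(3) (M(t) = sqrt(12) = 2*sqrt(3))
q = 92 (q = 26 + 66 = 92)
r = 74 (r = 73 - 1*(-1) = 73 + 1 = 74)
q + r*M(N(-5)) = 92 + 74*(2*sqrt(3)) = 92 + 148*sqrt(3)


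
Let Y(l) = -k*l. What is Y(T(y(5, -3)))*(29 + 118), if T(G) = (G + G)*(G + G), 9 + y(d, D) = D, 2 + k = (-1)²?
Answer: 84672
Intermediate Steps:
k = -1 (k = -2 + (-1)² = -2 + 1 = -1)
y(d, D) = -9 + D
T(G) = 4*G² (T(G) = (2*G)*(2*G) = 4*G²)
Y(l) = l (Y(l) = -(-1)*l = l)
Y(T(y(5, -3)))*(29 + 118) = (4*(-9 - 3)²)*(29 + 118) = (4*(-12)²)*147 = (4*144)*147 = 576*147 = 84672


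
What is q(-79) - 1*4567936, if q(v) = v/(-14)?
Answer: -63951025/14 ≈ -4.5679e+6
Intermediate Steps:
q(v) = -v/14
q(-79) - 1*4567936 = -1/14*(-79) - 1*4567936 = 79/14 - 4567936 = -63951025/14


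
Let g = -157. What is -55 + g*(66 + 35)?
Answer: -15912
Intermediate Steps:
-55 + g*(66 + 35) = -55 - 157*(66 + 35) = -55 - 157*101 = -55 - 15857 = -15912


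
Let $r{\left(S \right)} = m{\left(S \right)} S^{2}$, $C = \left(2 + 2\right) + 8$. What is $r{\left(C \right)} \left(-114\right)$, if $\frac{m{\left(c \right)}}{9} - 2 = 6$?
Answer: $-1181952$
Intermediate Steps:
$m{\left(c \right)} = 72$ ($m{\left(c \right)} = 18 + 9 \cdot 6 = 18 + 54 = 72$)
$C = 12$ ($C = 4 + 8 = 12$)
$r{\left(S \right)} = 72 S^{2}$
$r{\left(C \right)} \left(-114\right) = 72 \cdot 12^{2} \left(-114\right) = 72 \cdot 144 \left(-114\right) = 10368 \left(-114\right) = -1181952$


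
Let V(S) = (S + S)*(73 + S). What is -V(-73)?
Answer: 0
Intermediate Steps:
V(S) = 2*S*(73 + S) (V(S) = (2*S)*(73 + S) = 2*S*(73 + S))
-V(-73) = -2*(-73)*(73 - 73) = -2*(-73)*0 = -1*0 = 0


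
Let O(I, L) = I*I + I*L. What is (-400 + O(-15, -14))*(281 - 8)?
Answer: 9555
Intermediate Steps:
O(I, L) = I² + I*L
(-400 + O(-15, -14))*(281 - 8) = (-400 - 15*(-15 - 14))*(281 - 8) = (-400 - 15*(-29))*273 = (-400 + 435)*273 = 35*273 = 9555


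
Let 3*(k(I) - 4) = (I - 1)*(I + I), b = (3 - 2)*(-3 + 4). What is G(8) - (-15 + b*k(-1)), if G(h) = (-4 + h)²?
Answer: 77/3 ≈ 25.667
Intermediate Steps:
b = 1 (b = 1*1 = 1)
k(I) = 4 + 2*I*(-1 + I)/3 (k(I) = 4 + ((I - 1)*(I + I))/3 = 4 + ((-1 + I)*(2*I))/3 = 4 + (2*I*(-1 + I))/3 = 4 + 2*I*(-1 + I)/3)
G(8) - (-15 + b*k(-1)) = (-4 + 8)² - (-15 + 1*(4 - ⅔*(-1) + (⅔)*(-1)²)) = 4² - (-15 + 1*(4 + ⅔ + (⅔)*1)) = 16 - (-15 + 1*(4 + ⅔ + ⅔)) = 16 - (-15 + 1*(16/3)) = 16 - (-15 + 16/3) = 16 - 1*(-29/3) = 16 + 29/3 = 77/3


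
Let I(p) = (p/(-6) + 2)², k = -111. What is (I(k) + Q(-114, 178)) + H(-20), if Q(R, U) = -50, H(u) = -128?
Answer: 969/4 ≈ 242.25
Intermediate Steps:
I(p) = (2 - p/6)² (I(p) = (p*(-⅙) + 2)² = (-p/6 + 2)² = (2 - p/6)²)
(I(k) + Q(-114, 178)) + H(-20) = ((-12 - 111)²/36 - 50) - 128 = ((1/36)*(-123)² - 50) - 128 = ((1/36)*15129 - 50) - 128 = (1681/4 - 50) - 128 = 1481/4 - 128 = 969/4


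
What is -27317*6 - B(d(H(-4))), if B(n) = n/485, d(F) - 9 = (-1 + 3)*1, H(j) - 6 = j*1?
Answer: -79492481/485 ≈ -1.6390e+5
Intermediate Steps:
H(j) = 6 + j (H(j) = 6 + j*1 = 6 + j)
d(F) = 11 (d(F) = 9 + (-1 + 3)*1 = 9 + 2*1 = 9 + 2 = 11)
B(n) = n/485 (B(n) = n*(1/485) = n/485)
-27317*6 - B(d(H(-4))) = -27317*6 - 11/485 = -163902 - 1*11/485 = -163902 - 11/485 = -79492481/485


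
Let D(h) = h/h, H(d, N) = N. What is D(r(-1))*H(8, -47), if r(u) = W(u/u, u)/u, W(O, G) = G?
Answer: -47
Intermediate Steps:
r(u) = 1 (r(u) = u/u = 1)
D(h) = 1
D(r(-1))*H(8, -47) = 1*(-47) = -47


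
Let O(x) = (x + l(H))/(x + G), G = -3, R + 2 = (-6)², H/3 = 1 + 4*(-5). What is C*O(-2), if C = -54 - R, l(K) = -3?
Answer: -88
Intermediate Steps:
H = -57 (H = 3*(1 + 4*(-5)) = 3*(1 - 20) = 3*(-19) = -57)
R = 34 (R = -2 + (-6)² = -2 + 36 = 34)
O(x) = 1 (O(x) = (x - 3)/(x - 3) = (-3 + x)/(-3 + x) = 1)
C = -88 (C = -54 - 1*34 = -54 - 34 = -88)
C*O(-2) = -88*1 = -88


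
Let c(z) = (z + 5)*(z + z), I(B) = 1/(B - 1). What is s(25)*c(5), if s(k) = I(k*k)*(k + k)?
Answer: 625/78 ≈ 8.0128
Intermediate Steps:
I(B) = 1/(-1 + B)
c(z) = 2*z*(5 + z) (c(z) = (5 + z)*(2*z) = 2*z*(5 + z))
s(k) = 2*k/(-1 + k²) (s(k) = (k + k)/(-1 + k*k) = (2*k)/(-1 + k²) = 2*k/(-1 + k²))
s(25)*c(5) = (2*25/(-1 + 25²))*(2*5*(5 + 5)) = (2*25/(-1 + 625))*(2*5*10) = (2*25/624)*100 = (2*25*(1/624))*100 = (25/312)*100 = 625/78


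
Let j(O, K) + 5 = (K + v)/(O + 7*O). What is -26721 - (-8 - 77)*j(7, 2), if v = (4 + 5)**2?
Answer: -1513121/56 ≈ -27020.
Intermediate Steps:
v = 81 (v = 9**2 = 81)
j(O, K) = -5 + (81 + K)/(8*O) (j(O, K) = -5 + (K + 81)/(O + 7*O) = -5 + (81 + K)/((8*O)) = -5 + (81 + K)*(1/(8*O)) = -5 + (81 + K)/(8*O))
-26721 - (-8 - 77)*j(7, 2) = -26721 - (-8 - 77)*(1/8)*(81 + 2 - 40*7)/7 = -26721 - (-85)*(1/8)*(1/7)*(81 + 2 - 280) = -26721 - (-85)*(1/8)*(1/7)*(-197) = -26721 - (-85)*(-197)/56 = -26721 - 1*16745/56 = -26721 - 16745/56 = -1513121/56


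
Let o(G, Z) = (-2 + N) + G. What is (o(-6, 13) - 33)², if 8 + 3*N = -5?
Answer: 18496/9 ≈ 2055.1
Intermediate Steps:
N = -13/3 (N = -8/3 + (⅓)*(-5) = -8/3 - 5/3 = -13/3 ≈ -4.3333)
o(G, Z) = -19/3 + G (o(G, Z) = (-2 - 13/3) + G = -19/3 + G)
(o(-6, 13) - 33)² = ((-19/3 - 6) - 33)² = (-37/3 - 33)² = (-136/3)² = 18496/9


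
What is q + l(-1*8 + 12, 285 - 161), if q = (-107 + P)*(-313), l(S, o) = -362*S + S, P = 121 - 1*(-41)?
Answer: -18659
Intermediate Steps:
P = 162 (P = 121 + 41 = 162)
l(S, o) = -361*S
q = -17215 (q = (-107 + 162)*(-313) = 55*(-313) = -17215)
q + l(-1*8 + 12, 285 - 161) = -17215 - 361*(-1*8 + 12) = -17215 - 361*(-8 + 12) = -17215 - 361*4 = -17215 - 1444 = -18659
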